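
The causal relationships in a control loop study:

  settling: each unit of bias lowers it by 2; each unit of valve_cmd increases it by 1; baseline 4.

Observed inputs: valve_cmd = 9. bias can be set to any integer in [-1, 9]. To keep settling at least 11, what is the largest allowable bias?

bias = 1

Substituting into the settling equation gives settling = -2*bias + 13.
Require -2*bias + 13 ≥ 11, so bias ≤ 1.
The largest integer in [-1, 9] satisfying this is 1.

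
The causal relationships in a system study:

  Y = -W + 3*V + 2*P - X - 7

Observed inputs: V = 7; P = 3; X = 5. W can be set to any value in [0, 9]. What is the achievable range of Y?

6 to 15

Substituting into the Y equation gives Y = -W + 15.
Linear in W, so extremes are at the endpoints: W = 0 gives Y = 15; W = 9 gives Y = 6.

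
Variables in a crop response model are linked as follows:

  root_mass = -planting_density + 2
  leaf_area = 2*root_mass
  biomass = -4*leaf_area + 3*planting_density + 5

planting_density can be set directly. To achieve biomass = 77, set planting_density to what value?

planting_density = 8

Substituting into the leaf_area equation gives leaf_area = -2*planting_density + 4.
Substituting into the biomass equation gives biomass = 11*planting_density - 11.
Solve 11*planting_density - 11 = 77: planting_density = (77 + 11) / 11 = 8.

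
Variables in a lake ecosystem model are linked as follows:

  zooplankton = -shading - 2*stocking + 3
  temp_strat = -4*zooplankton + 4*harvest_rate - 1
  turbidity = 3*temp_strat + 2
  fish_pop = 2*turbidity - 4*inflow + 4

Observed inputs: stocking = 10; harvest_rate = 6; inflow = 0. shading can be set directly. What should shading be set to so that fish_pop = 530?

shading = -1

Substituting into the zooplankton equation gives zooplankton = -shading - 17.
Substituting into the temp_strat equation gives temp_strat = 4*shading + 91.
Substituting into the turbidity equation gives turbidity = 12*shading + 275.
So fish_pop = 24*shading + 554.
Solve 24*shading + 554 = 530: shading = (530 - 554) / 24 = -1.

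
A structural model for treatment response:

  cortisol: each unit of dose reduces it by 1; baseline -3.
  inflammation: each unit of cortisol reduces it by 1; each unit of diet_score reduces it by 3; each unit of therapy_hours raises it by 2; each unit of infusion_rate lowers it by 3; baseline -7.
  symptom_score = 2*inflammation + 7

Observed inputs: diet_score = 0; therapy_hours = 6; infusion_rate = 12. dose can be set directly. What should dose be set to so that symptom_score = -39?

dose = 5

Substituting into the inflammation equation gives inflammation = dose - 28.
Substituting into the symptom_score equation gives symptom_score = 2*dose - 49.
Solve 2*dose - 49 = -39: dose = (-39 + 49) / 2 = 5.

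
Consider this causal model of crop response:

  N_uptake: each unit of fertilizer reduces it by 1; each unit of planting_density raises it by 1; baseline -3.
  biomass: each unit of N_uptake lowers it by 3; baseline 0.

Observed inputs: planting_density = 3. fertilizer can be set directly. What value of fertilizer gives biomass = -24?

fertilizer = -8

Substituting into the N_uptake equation gives N_uptake = -fertilizer.
Substituting into the biomass equation gives biomass = 3*fertilizer.
Solve 3*fertilizer = -24: fertilizer = -24 / 3 = -8.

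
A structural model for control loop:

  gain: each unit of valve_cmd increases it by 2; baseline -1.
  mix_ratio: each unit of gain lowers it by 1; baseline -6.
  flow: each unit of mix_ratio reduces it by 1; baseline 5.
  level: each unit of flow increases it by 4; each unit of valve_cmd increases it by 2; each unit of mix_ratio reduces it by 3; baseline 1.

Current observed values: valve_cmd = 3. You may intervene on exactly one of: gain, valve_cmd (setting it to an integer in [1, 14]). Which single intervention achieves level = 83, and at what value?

set gain = 2

Intervening on gain: with other inputs at their observed values, level = 7*gain + 69. Solving for 83 gives gain = 2, within [1, 14].
Intervening on valve_cmd: level = 16*valve_cmd + 56. Reaching 83 requires valve_cmd = 27/16, not an integer.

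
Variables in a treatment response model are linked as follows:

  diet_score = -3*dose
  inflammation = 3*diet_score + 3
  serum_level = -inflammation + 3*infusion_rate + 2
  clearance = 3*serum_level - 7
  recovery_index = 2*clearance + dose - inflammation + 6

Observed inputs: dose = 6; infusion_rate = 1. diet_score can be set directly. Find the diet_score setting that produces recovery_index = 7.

diet_score = 0

Intervening on diet_score fixes its value directly, overriding its dependence on dose.
Substituting into the serum_level equation gives serum_level = -3*diet_score + 2.
This gives clearance = -9*diet_score - 1.
recovery_index becomes -21*diet_score + 7.
Solve -21*diet_score + 7 = 7: diet_score = (7 - 7) / -21 = 0.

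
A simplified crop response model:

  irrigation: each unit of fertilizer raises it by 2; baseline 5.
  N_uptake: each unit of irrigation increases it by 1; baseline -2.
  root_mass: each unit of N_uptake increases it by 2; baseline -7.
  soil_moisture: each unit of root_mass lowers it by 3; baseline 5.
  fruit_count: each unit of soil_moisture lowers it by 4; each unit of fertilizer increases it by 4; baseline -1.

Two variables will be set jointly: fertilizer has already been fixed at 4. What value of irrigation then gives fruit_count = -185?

irrigation = -2

With fertilizer held at 4:
Intervening on irrigation fixes its value directly, overriding its dependence on fertilizer.
Substituting into the root_mass equation gives root_mass = 2*irrigation - 11.
Substituting into the soil_moisture equation gives soil_moisture = -6*irrigation + 38.
This gives fruit_count = 24*irrigation - 137.
Solve 24*irrigation - 137 = -185: irrigation = (-185 + 137) / 24 = -2.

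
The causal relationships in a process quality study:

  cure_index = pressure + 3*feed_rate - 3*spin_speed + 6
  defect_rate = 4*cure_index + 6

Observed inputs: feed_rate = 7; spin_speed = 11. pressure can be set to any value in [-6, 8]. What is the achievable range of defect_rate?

-42 to 14

Substituting into the cure_index equation gives cure_index = pressure - 6.
defect_rate becomes 4*pressure - 18.
Linear in pressure, so extremes are at the endpoints: pressure = -6 gives defect_rate = -42; pressure = 8 gives defect_rate = 14.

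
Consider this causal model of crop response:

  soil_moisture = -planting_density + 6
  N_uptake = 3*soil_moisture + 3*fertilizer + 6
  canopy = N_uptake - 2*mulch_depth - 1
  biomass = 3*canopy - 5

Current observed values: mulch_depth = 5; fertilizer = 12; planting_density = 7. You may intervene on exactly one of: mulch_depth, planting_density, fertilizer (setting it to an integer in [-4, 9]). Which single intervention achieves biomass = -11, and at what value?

Intervening on mulch_depth: biomass = -6*mulch_depth + 109. Reaching -11 requires mulch_depth = 20, outside [-4, 9].
Intervening on planting_density: biomass = -9*planting_density + 142. Reaching -11 requires planting_density = 17, outside [-4, 9].
Intervening on fertilizer: with other inputs at their observed values, biomass = 9*fertilizer - 29. Solving for -11 gives fertilizer = 2, within [-4, 9].

set fertilizer = 2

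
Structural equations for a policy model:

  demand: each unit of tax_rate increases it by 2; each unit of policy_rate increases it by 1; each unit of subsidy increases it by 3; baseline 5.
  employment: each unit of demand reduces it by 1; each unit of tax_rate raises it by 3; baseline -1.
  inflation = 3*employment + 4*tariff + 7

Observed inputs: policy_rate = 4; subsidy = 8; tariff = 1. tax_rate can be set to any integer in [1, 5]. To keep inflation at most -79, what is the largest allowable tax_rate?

tax_rate = 4

Substituting into the demand equation gives demand = 2*tax_rate + 33.
Substituting into the employment equation gives employment = tax_rate - 34.
So inflation = 3*tax_rate - 91.
Require 3*tax_rate - 91 ≤ -79, so tax_rate ≤ 4.
The largest integer in [1, 5] satisfying this is 4.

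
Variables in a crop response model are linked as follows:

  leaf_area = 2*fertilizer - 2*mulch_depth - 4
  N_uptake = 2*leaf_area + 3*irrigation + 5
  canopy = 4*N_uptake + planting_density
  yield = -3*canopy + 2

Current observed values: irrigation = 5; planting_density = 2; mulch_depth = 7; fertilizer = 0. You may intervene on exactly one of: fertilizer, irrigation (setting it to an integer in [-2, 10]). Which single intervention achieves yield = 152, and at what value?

Intervening on fertilizer: yield = -48*fertilizer + 188. Reaching 152 requires fertilizer = 3/4, not an integer.
Intervening on irrigation: with other inputs at their observed values, yield = -36*irrigation + 368. Solving for 152 gives irrigation = 6, within [-2, 10].

set irrigation = 6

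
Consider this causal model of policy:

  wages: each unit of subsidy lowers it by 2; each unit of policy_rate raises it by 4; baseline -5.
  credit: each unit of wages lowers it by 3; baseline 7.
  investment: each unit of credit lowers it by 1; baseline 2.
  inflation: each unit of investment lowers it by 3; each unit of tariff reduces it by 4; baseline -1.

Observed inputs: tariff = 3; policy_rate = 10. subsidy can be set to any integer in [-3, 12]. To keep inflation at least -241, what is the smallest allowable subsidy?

subsidy = 4

Substituting into the wages equation gives wages = -2*subsidy + 35.
Substituting into the credit equation gives credit = 6*subsidy - 98.
This gives investment = -6*subsidy + 100.
Substituting into the inflation equation gives inflation = 18*subsidy - 313.
Require 18*subsidy - 313 ≥ -241, so subsidy ≥ 4.
The smallest integer in [-3, 12] satisfying this is 4.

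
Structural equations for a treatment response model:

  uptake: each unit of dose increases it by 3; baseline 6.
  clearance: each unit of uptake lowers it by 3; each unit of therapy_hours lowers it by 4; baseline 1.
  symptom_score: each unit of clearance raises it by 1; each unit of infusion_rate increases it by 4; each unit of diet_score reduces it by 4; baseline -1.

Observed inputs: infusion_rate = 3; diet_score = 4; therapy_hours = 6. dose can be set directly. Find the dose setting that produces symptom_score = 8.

Substituting into the clearance equation gives clearance = -9*dose - 41.
So symptom_score = -9*dose - 46.
Solve -9*dose - 46 = 8: dose = (8 + 46) / -9 = -6.

dose = -6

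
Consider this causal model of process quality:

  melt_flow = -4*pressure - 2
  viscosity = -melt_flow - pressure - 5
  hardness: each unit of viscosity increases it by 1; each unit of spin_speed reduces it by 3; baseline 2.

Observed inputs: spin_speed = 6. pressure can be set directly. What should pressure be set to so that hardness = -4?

pressure = 5

Substituting into the viscosity equation gives viscosity = 3*pressure - 3.
Substituting into the hardness equation gives hardness = 3*pressure - 19.
Solve 3*pressure - 19 = -4: pressure = (-4 + 19) / 3 = 5.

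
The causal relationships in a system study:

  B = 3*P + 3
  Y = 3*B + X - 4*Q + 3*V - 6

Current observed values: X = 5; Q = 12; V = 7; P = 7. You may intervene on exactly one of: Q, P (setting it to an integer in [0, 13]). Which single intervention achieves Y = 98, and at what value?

set P = 13

Intervening on Q: Y = -4*Q + 92. Reaching 98 requires Q = -3/2, not an integer.
Intervening on P: with other inputs at their observed values, Y = 9*P - 19. Solving for 98 gives P = 13, within [0, 13].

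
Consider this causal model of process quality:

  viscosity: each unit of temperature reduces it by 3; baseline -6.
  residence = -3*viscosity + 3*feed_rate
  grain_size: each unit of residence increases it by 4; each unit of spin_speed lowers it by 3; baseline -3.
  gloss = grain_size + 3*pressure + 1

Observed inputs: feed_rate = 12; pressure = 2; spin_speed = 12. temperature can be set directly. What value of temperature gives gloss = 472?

Substituting into the residence equation gives residence = 9*temperature + 54.
Substituting into the grain_size equation gives grain_size = 36*temperature + 177.
This gives gloss = 36*temperature + 184.
Solve 36*temperature + 184 = 472: temperature = (472 - 184) / 36 = 8.

temperature = 8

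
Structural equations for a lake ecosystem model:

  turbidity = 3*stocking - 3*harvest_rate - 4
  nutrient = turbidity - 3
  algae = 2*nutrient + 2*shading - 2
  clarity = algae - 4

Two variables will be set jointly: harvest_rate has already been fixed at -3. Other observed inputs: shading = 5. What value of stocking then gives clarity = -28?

With harvest_rate held at -3:
Substituting into the turbidity equation gives turbidity = 3*stocking + 5.
This gives nutrient = 3*stocking + 2.
Substituting into the algae equation gives algae = 6*stocking + 12.
This gives clarity = 6*stocking + 8.
Solve 6*stocking + 8 = -28: stocking = (-28 - 8) / 6 = -6.

stocking = -6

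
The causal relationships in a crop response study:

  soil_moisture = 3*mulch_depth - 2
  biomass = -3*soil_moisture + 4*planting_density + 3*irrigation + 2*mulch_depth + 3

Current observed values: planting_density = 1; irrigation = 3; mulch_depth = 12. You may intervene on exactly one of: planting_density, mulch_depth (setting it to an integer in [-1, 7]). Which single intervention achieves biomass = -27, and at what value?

set mulch_depth = 7

Intervening on planting_density: biomass = 4*planting_density - 66. Reaching -27 requires planting_density = 39/4, not an integer.
Intervening on mulch_depth: with other inputs at their observed values, biomass = -7*mulch_depth + 22. Solving for -27 gives mulch_depth = 7, within [-1, 7].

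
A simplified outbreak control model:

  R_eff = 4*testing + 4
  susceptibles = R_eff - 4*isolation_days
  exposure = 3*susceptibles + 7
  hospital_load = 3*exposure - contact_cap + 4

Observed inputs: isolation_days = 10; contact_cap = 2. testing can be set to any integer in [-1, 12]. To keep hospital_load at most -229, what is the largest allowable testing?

Substituting into the susceptibles equation gives susceptibles = 4*testing - 36.
Substituting into the exposure equation gives exposure = 12*testing - 101.
This gives hospital_load = 36*testing - 301.
Require 36*testing - 301 ≤ -229, so testing ≤ 2.
The largest integer in [-1, 12] satisfying this is 2.

testing = 2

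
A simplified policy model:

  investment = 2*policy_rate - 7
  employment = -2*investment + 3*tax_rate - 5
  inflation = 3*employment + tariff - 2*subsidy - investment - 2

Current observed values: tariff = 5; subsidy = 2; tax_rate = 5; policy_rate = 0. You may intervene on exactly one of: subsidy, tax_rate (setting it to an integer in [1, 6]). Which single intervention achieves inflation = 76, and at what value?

Intervening on subsidy: with other inputs at their observed values, inflation = -2*subsidy + 82. Solving for 76 gives subsidy = 3, within [1, 6].
Intervening on tax_rate: inflation = 9*tax_rate + 33. Reaching 76 requires tax_rate = 43/9, not an integer.

set subsidy = 3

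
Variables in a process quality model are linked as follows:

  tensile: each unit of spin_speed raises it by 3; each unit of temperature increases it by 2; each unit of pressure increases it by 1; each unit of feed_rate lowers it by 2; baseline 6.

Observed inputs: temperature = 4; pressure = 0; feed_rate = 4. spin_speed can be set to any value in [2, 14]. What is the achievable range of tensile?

Substituting into the tensile equation gives tensile = 3*spin_speed + 6.
Linear in spin_speed, so extremes are at the endpoints: spin_speed = 2 gives tensile = 12; spin_speed = 14 gives tensile = 48.

12 to 48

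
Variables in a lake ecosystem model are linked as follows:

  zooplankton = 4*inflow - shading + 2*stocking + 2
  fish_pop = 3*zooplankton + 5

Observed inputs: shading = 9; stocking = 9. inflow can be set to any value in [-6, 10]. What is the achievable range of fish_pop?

-34 to 158

Substituting into the zooplankton equation gives zooplankton = 4*inflow + 11.
Substituting into the fish_pop equation gives fish_pop = 12*inflow + 38.
Linear in inflow, so extremes are at the endpoints: inflow = -6 gives fish_pop = -34; inflow = 10 gives fish_pop = 158.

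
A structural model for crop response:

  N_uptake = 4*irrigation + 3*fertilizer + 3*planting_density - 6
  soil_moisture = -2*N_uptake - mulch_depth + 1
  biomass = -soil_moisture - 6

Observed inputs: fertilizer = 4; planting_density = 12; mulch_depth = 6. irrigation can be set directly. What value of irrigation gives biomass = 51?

Substituting into the N_uptake equation gives N_uptake = 4*irrigation + 42.
This gives soil_moisture = -8*irrigation - 89.
Substituting into the biomass equation gives biomass = 8*irrigation + 83.
Solve 8*irrigation + 83 = 51: irrigation = (51 - 83) / 8 = -4.

irrigation = -4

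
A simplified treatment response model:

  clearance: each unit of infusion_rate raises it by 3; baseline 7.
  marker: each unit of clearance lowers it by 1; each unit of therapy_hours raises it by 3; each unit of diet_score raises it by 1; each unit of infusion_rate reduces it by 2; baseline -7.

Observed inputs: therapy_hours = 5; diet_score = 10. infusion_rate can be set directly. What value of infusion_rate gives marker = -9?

infusion_rate = 4

Substituting into the marker equation gives marker = -5*infusion_rate + 11.
Solve -5*infusion_rate + 11 = -9: infusion_rate = (-9 - 11) / -5 = 4.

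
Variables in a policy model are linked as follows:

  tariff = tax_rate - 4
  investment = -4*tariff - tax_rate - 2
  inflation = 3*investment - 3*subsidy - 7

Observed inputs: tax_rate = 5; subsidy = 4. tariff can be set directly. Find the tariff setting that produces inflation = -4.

Intervening on tariff fixes its value directly, overriding its dependence on tax_rate.
Substituting into the investment equation gives investment = -4*tariff - 7.
Substituting into the inflation equation gives inflation = -12*tariff - 40.
Solve -12*tariff - 40 = -4: tariff = (-4 + 40) / -12 = -3.

tariff = -3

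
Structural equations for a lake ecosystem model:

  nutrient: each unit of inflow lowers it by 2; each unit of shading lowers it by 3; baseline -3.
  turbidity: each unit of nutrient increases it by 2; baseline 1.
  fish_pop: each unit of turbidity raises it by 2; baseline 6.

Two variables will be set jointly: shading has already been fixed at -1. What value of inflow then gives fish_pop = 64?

With shading held at -1:
Substituting into the nutrient equation gives nutrient = -2*inflow.
turbidity becomes -4*inflow + 1.
So fish_pop = -8*inflow + 8.
Solve -8*inflow + 8 = 64: inflow = (64 - 8) / -8 = -7.

inflow = -7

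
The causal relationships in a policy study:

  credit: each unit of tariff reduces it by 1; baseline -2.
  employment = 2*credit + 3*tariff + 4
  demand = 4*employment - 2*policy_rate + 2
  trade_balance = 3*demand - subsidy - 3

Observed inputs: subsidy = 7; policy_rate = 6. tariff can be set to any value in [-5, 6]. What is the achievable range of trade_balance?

Substituting into the employment equation gives employment = tariff.
So demand = 4*tariff - 10.
So trade_balance = 12*tariff - 40.
Linear in tariff, so extremes are at the endpoints: tariff = -5 gives trade_balance = -100; tariff = 6 gives trade_balance = 32.

-100 to 32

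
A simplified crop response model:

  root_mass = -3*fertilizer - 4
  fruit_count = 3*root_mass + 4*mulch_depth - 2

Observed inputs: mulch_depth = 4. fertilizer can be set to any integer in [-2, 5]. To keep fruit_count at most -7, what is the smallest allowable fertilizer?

Substituting into the fruit_count equation gives fruit_count = -9*fertilizer + 2.
Require -9*fertilizer + 2 ≤ -7, so fertilizer ≥ 1.
The smallest integer in [-2, 5] satisfying this is 1.

fertilizer = 1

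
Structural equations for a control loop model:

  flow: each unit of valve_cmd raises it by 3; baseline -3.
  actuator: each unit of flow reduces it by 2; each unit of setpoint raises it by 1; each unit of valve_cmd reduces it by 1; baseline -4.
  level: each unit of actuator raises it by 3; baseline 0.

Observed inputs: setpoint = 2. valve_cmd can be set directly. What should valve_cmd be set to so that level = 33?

valve_cmd = -1

Substituting into the actuator equation gives actuator = -7*valve_cmd + 4.
Substituting into the level equation gives level = -21*valve_cmd + 12.
Solve -21*valve_cmd + 12 = 33: valve_cmd = (33 - 12) / -21 = -1.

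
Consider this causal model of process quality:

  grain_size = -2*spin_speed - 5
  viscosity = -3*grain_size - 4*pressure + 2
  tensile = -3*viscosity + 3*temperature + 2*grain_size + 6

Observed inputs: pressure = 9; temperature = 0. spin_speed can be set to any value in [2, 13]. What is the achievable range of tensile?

-233 to 9

Substituting into the viscosity equation gives viscosity = 6*spin_speed - 19.
This gives tensile = -22*spin_speed + 53.
Linear in spin_speed, so extremes are at the endpoints: spin_speed = 2 gives tensile = 9; spin_speed = 13 gives tensile = -233.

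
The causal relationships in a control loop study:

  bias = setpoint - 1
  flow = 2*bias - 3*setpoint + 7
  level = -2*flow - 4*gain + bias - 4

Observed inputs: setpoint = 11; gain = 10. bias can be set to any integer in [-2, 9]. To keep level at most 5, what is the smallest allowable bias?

Intervening on bias fixes its value directly, overriding its dependence on setpoint.
Substituting into the flow equation gives flow = 2*bias - 26.
So level = -3*bias + 8.
Require -3*bias + 8 ≤ 5, so bias ≥ 1.
The smallest integer in [-2, 9] satisfying this is 1.

bias = 1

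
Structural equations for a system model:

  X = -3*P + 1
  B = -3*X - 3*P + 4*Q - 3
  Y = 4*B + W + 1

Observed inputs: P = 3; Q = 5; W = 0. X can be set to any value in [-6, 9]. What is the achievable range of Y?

Intervening on X fixes its value directly, overriding its dependence on P.
Substituting into the B equation gives B = -3*X + 8.
Substituting into the Y equation gives Y = -12*X + 33.
Linear in X, so extremes are at the endpoints: X = -6 gives Y = 105; X = 9 gives Y = -75.

-75 to 105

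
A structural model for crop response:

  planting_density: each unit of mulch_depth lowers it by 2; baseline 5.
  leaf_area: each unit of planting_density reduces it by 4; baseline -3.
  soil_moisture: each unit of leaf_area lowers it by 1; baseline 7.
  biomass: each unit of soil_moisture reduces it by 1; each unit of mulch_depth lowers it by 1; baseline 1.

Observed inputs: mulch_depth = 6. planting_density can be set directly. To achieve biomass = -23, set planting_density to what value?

planting_density = 2

Intervening on planting_density fixes its value directly, overriding its dependence on mulch_depth.
Substituting into the soil_moisture equation gives soil_moisture = 4*planting_density + 10.
So biomass = -4*planting_density - 15.
Solve -4*planting_density - 15 = -23: planting_density = (-23 + 15) / -4 = 2.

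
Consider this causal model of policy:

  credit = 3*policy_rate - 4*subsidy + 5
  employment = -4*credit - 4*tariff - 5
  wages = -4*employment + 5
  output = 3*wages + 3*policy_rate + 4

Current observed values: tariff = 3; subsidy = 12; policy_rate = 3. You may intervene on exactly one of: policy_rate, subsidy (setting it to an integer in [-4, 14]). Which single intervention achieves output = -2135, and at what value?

Intervening on policy_rate: with other inputs at their observed values, output = 147*policy_rate - 1841. Solving for -2135 gives policy_rate = -2, within [-4, 14].
Intervening on subsidy: output = -192*subsidy + 904. Reaching -2135 requires subsidy = 1013/64, not an integer.

set policy_rate = -2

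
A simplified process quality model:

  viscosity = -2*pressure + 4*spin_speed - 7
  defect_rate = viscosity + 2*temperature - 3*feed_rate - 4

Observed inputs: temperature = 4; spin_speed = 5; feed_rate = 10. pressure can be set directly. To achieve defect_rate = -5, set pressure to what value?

Substituting into the viscosity equation gives viscosity = -2*pressure + 13.
Substituting into the defect_rate equation gives defect_rate = -2*pressure - 13.
Solve -2*pressure - 13 = -5: pressure = (-5 + 13) / -2 = -4.

pressure = -4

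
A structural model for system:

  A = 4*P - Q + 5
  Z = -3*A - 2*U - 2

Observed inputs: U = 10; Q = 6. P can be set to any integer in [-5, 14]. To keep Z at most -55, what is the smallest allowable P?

P = 3

Substituting into the A equation gives A = 4*P - 1.
Substituting into the Z equation gives Z = -12*P - 19.
Require -12*P - 19 ≤ -55, so P ≥ 3.
The smallest integer in [-5, 14] satisfying this is 3.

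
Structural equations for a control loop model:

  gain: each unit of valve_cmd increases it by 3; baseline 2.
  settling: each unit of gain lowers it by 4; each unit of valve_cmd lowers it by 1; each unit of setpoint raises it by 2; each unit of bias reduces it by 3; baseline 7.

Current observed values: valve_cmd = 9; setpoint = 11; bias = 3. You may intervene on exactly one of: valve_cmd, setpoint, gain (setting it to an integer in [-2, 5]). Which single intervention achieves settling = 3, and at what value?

set gain = 2

Intervening on valve_cmd: settling = -13*valve_cmd + 12. Reaching 3 requires valve_cmd = 9/13, not an integer.
Intervening on setpoint: settling = 2*setpoint - 127. Reaching 3 requires setpoint = 65, outside [-2, 5].
Intervening on gain: with other inputs at their observed values, settling = -4*gain + 11. Solving for 3 gives gain = 2, within [-2, 5].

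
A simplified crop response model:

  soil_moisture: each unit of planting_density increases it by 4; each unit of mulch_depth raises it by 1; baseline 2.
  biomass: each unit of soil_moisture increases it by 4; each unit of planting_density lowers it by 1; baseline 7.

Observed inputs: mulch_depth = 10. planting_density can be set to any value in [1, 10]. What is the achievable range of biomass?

70 to 205

Substituting into the soil_moisture equation gives soil_moisture = 4*planting_density + 12.
Substituting into the biomass equation gives biomass = 15*planting_density + 55.
Linear in planting_density, so extremes are at the endpoints: planting_density = 1 gives biomass = 70; planting_density = 10 gives biomass = 205.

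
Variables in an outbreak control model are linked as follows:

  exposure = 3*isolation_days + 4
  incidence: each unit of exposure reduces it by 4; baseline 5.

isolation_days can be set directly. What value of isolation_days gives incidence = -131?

isolation_days = 10

Substituting into the incidence equation gives incidence = -12*isolation_days - 11.
Solve -12*isolation_days - 11 = -131: isolation_days = (-131 + 11) / -12 = 10.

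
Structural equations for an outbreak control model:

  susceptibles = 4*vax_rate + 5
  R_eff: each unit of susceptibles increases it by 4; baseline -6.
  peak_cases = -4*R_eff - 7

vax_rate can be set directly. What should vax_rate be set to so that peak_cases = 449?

vax_rate = -8

Substituting into the R_eff equation gives R_eff = 16*vax_rate + 14.
Substituting into the peak_cases equation gives peak_cases = -64*vax_rate - 63.
Solve -64*vax_rate - 63 = 449: vax_rate = (449 + 63) / -64 = -8.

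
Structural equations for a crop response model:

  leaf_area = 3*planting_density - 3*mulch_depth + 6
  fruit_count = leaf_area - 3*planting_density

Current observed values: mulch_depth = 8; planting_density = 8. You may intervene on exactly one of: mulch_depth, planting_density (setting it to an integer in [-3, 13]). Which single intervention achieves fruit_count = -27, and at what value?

set mulch_depth = 11

Intervening on mulch_depth: with other inputs at their observed values, fruit_count = -3*mulch_depth + 6. Solving for -27 gives mulch_depth = 11, within [-3, 13].
Intervening on planting_density: the paths from planting_density to fruit_count cancel (net effect zero), leaving fruit_count = -18; -27 is unreachable this way.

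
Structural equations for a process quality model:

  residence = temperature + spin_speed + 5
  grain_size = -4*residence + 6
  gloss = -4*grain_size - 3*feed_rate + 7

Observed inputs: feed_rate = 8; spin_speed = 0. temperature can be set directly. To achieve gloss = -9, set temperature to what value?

Substituting into the residence equation gives residence = temperature + 5.
So grain_size = -4*temperature - 14.
This gives gloss = 16*temperature + 39.
Solve 16*temperature + 39 = -9: temperature = (-9 - 39) / 16 = -3.

temperature = -3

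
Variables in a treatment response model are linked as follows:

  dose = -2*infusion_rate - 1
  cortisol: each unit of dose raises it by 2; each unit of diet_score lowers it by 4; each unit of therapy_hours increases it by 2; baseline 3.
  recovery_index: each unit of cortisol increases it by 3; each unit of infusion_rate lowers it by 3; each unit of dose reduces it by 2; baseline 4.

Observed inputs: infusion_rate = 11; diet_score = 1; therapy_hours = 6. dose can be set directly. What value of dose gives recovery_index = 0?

dose = -1

Intervening on dose fixes its value directly, overriding its dependence on infusion_rate.
Substituting into the cortisol equation gives cortisol = 2*dose + 11.
Substituting into the recovery_index equation gives recovery_index = 4*dose + 4.
Solve 4*dose + 4 = 0: dose = (0 - 4) / 4 = -1.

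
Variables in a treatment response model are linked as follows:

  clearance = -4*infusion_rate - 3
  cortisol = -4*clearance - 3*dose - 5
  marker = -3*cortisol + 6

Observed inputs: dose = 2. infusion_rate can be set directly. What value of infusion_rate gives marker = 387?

infusion_rate = -8

Substituting into the cortisol equation gives cortisol = 16*infusion_rate + 1.
marker becomes -48*infusion_rate + 3.
Solve -48*infusion_rate + 3 = 387: infusion_rate = (387 - 3) / -48 = -8.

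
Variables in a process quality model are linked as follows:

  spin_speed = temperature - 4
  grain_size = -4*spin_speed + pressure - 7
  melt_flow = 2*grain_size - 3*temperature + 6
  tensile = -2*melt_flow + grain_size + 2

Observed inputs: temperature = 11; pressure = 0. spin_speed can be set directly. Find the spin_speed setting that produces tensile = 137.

Intervening on spin_speed fixes its value directly, overriding its dependence on temperature.
Substituting into the grain_size equation gives grain_size = -4*spin_speed - 7.
Substituting into the melt_flow equation gives melt_flow = -8*spin_speed - 41.
This gives tensile = 12*spin_speed + 77.
Solve 12*spin_speed + 77 = 137: spin_speed = (137 - 77) / 12 = 5.

spin_speed = 5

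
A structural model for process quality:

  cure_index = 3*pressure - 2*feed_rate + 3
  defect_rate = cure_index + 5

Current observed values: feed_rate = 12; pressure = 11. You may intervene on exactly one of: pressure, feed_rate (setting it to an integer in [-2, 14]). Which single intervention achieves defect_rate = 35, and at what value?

set feed_rate = 3

Intervening on pressure: defect_rate = 3*pressure - 16. Reaching 35 requires pressure = 17, outside [-2, 14].
Intervening on feed_rate: with other inputs at their observed values, defect_rate = -2*feed_rate + 41. Solving for 35 gives feed_rate = 3, within [-2, 14].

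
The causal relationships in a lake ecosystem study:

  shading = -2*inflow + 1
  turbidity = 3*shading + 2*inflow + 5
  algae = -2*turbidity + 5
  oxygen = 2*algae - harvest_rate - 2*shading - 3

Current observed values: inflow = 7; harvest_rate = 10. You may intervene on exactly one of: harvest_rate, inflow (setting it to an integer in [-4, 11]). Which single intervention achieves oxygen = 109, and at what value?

set harvest_rate = 4

Intervening on harvest_rate: with other inputs at their observed values, oxygen = -harvest_rate + 113. Solving for 109 gives harvest_rate = 4, within [-4, 11].
Intervening on inflow: oxygen = 20*inflow - 37. Reaching 109 requires inflow = 73/10, not an integer.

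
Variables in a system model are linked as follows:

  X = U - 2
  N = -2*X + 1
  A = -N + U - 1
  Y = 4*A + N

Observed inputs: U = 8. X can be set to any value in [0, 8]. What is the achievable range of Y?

25 to 73

Intervening on X fixes its value directly, overriding its dependence on U.
Substituting into the A equation gives A = 2*X + 6.
Substituting into the Y equation gives Y = 6*X + 25.
Linear in X, so extremes are at the endpoints: X = 0 gives Y = 25; X = 8 gives Y = 73.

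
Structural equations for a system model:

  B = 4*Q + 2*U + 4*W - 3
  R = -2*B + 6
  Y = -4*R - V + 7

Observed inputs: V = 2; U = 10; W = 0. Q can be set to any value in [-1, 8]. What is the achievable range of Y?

Substituting into the B equation gives B = 4*Q + 17.
This gives R = -8*Q - 28.
Substituting into the Y equation gives Y = 32*Q + 117.
Linear in Q, so extremes are at the endpoints: Q = -1 gives Y = 85; Q = 8 gives Y = 373.

85 to 373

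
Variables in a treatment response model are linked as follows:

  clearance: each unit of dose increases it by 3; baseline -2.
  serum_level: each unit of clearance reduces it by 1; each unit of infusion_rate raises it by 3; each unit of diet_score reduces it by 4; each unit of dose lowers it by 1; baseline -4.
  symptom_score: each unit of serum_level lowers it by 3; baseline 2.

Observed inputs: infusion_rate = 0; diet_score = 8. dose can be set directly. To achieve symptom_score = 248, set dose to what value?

dose = 12

Substituting into the serum_level equation gives serum_level = -4*dose - 34.
So symptom_score = 12*dose + 104.
Solve 12*dose + 104 = 248: dose = (248 - 104) / 12 = 12.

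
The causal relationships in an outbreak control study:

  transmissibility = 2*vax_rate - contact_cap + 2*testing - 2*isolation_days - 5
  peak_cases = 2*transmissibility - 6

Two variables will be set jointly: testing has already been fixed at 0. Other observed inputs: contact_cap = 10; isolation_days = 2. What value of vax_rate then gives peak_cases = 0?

With testing held at 0:
Substituting into the transmissibility equation gives transmissibility = 2*vax_rate - 19.
This gives peak_cases = 4*vax_rate - 44.
Solve 4*vax_rate - 44 = 0: vax_rate = (0 + 44) / 4 = 11.

vax_rate = 11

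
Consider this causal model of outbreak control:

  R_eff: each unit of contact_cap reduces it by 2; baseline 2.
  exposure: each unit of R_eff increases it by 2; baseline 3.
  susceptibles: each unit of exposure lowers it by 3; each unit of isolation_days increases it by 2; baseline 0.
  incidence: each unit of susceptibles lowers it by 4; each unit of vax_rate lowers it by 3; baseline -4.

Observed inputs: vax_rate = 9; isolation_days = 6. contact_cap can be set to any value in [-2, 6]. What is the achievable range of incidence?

-283 to 101

Substituting into the exposure equation gives exposure = -4*contact_cap + 7.
Substituting into the susceptibles equation gives susceptibles = 12*contact_cap - 9.
Substituting into the incidence equation gives incidence = -48*contact_cap + 5.
Linear in contact_cap, so extremes are at the endpoints: contact_cap = -2 gives incidence = 101; contact_cap = 6 gives incidence = -283.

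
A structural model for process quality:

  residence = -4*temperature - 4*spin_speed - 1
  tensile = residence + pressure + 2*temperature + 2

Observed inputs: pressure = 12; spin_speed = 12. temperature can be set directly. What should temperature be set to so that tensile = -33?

temperature = -1

Substituting into the residence equation gives residence = -4*temperature - 49.
Substituting into the tensile equation gives tensile = -2*temperature - 35.
Solve -2*temperature - 35 = -33: temperature = (-33 + 35) / -2 = -1.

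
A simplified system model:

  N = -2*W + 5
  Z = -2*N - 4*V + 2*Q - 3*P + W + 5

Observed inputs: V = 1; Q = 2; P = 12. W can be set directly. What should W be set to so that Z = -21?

Substituting into the Z equation gives Z = 5*W - 41.
Solve 5*W - 41 = -21: W = (-21 + 41) / 5 = 4.

W = 4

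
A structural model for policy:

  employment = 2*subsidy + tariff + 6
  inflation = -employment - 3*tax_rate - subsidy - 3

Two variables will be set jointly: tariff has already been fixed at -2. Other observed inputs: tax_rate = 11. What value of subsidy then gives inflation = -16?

subsidy = -8

With tariff held at -2:
Substituting into the employment equation gives employment = 2*subsidy + 4.
Substituting into the inflation equation gives inflation = -3*subsidy - 40.
Solve -3*subsidy - 40 = -16: subsidy = (-16 + 40) / -3 = -8.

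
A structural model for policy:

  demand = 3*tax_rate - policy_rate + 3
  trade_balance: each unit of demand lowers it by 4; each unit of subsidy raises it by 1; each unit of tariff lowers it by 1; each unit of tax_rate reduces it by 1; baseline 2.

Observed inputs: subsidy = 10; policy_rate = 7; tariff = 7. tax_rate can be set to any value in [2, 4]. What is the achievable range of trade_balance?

-31 to -5

Substituting into the demand equation gives demand = 3*tax_rate - 4.
So trade_balance = -13*tax_rate + 21.
Linear in tax_rate, so extremes are at the endpoints: tax_rate = 2 gives trade_balance = -5; tax_rate = 4 gives trade_balance = -31.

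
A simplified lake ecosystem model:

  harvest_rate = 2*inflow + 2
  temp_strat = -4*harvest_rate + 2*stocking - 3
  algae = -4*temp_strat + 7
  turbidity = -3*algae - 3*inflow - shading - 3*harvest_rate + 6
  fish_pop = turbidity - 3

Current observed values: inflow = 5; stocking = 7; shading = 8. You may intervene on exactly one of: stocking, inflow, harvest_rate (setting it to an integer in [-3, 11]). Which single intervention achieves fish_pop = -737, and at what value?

Intervening on stocking: with other inputs at their observed values, fish_pop = 24*stocking - 689. Solving for -737 gives stocking = -2, within [-3, 11].
Intervening on inflow: fish_pop = -105*inflow + 4. Reaching -737 requires inflow = 247/35, not an integer.
Intervening on harvest_rate: fish_pop = -51*harvest_rate + 91. Reaching -737 requires harvest_rate = 276/17, not an integer.

set stocking = -2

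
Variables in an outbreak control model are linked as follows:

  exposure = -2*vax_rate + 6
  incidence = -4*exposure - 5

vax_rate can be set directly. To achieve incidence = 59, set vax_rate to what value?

vax_rate = 11

Substituting into the incidence equation gives incidence = 8*vax_rate - 29.
Solve 8*vax_rate - 29 = 59: vax_rate = (59 + 29) / 8 = 11.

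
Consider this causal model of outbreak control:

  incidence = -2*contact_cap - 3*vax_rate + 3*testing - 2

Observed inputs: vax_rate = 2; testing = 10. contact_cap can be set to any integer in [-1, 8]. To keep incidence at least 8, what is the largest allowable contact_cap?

contact_cap = 7

Substituting into the incidence equation gives incidence = -2*contact_cap + 22.
Require -2*contact_cap + 22 ≥ 8, so contact_cap ≤ 7.
The largest integer in [-1, 8] satisfying this is 7.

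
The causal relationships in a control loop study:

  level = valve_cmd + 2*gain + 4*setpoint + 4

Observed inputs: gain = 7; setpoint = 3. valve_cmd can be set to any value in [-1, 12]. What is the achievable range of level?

29 to 42

Substituting into the level equation gives level = valve_cmd + 30.
Linear in valve_cmd, so extremes are at the endpoints: valve_cmd = -1 gives level = 29; valve_cmd = 12 gives level = 42.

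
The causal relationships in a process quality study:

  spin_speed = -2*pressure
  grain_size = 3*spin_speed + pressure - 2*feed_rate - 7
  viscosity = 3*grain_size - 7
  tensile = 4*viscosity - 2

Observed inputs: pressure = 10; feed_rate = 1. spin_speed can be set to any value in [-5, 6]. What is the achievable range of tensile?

-198 to 198

Intervening on spin_speed fixes its value directly, overriding its dependence on pressure.
Substituting into the grain_size equation gives grain_size = 3*spin_speed + 1.
viscosity becomes 9*spin_speed - 4.
Substituting into the tensile equation gives tensile = 36*spin_speed - 18.
Linear in spin_speed, so extremes are at the endpoints: spin_speed = -5 gives tensile = -198; spin_speed = 6 gives tensile = 198.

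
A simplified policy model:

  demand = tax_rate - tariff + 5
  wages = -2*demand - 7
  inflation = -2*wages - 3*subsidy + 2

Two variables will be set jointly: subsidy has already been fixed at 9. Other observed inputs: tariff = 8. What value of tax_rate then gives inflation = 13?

With subsidy held at 9:
Substituting into the demand equation gives demand = tax_rate - 3.
Substituting into the wages equation gives wages = -2*tax_rate - 1.
So inflation = 4*tax_rate - 23.
Solve 4*tax_rate - 23 = 13: tax_rate = (13 + 23) / 4 = 9.

tax_rate = 9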